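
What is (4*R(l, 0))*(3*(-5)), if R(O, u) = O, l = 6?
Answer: -360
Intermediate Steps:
(4*R(l, 0))*(3*(-5)) = (4*6)*(3*(-5)) = 24*(-15) = -360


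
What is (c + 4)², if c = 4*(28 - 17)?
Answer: 2304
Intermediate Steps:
c = 44 (c = 4*11 = 44)
(c + 4)² = (44 + 4)² = 48² = 2304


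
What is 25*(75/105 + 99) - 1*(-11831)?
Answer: 100267/7 ≈ 14324.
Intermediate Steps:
25*(75/105 + 99) - 1*(-11831) = 25*(75*(1/105) + 99) + 11831 = 25*(5/7 + 99) + 11831 = 25*(698/7) + 11831 = 17450/7 + 11831 = 100267/7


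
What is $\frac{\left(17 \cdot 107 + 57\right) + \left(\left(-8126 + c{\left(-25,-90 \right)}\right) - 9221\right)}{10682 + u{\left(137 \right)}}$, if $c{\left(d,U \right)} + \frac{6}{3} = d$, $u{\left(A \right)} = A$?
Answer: $- \frac{15498}{10819} \approx -1.4325$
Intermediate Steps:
$c{\left(d,U \right)} = -2 + d$
$\frac{\left(17 \cdot 107 + 57\right) + \left(\left(-8126 + c{\left(-25,-90 \right)}\right) - 9221\right)}{10682 + u{\left(137 \right)}} = \frac{\left(17 \cdot 107 + 57\right) - 17374}{10682 + 137} = \frac{\left(1819 + 57\right) - 17374}{10819} = \left(1876 - 17374\right) \frac{1}{10819} = \left(-15498\right) \frac{1}{10819} = - \frac{15498}{10819}$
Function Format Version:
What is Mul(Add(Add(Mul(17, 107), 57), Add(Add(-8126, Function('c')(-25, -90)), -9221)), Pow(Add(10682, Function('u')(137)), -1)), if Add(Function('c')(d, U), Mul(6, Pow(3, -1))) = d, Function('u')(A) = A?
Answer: Rational(-15498, 10819) ≈ -1.4325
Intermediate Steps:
Function('c')(d, U) = Add(-2, d)
Mul(Add(Add(Mul(17, 107), 57), Add(Add(-8126, Function('c')(-25, -90)), -9221)), Pow(Add(10682, Function('u')(137)), -1)) = Mul(Add(Add(Mul(17, 107), 57), Add(Add(-8126, Add(-2, -25)), -9221)), Pow(Add(10682, 137), -1)) = Mul(Add(Add(1819, 57), Add(Add(-8126, -27), -9221)), Pow(10819, -1)) = Mul(Add(1876, Add(-8153, -9221)), Rational(1, 10819)) = Mul(Add(1876, -17374), Rational(1, 10819)) = Mul(-15498, Rational(1, 10819)) = Rational(-15498, 10819)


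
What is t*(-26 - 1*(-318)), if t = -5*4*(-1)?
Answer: 5840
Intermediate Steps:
t = 20 (t = -20*(-1) = 20)
t*(-26 - 1*(-318)) = 20*(-26 - 1*(-318)) = 20*(-26 + 318) = 20*292 = 5840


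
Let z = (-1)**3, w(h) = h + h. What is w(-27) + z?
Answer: -55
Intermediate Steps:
w(h) = 2*h
z = -1
w(-27) + z = 2*(-27) - 1 = -54 - 1 = -55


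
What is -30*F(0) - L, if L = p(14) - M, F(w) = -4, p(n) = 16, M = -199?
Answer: -95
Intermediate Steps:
L = 215 (L = 16 - 1*(-199) = 16 + 199 = 215)
-30*F(0) - L = -30*(-4) - 1*215 = 120 - 215 = -95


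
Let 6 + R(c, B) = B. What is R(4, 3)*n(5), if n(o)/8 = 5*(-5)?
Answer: 600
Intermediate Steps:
R(c, B) = -6 + B
n(o) = -200 (n(o) = 8*(5*(-5)) = 8*(-25) = -200)
R(4, 3)*n(5) = (-6 + 3)*(-200) = -3*(-200) = 600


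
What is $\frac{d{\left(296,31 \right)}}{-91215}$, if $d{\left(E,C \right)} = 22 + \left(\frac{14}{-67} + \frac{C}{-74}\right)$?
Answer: $- \frac{35321}{150747990} \approx -0.0002343$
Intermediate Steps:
$d{\left(E,C \right)} = \frac{1460}{67} - \frac{C}{74}$ ($d{\left(E,C \right)} = 22 + \left(14 \left(- \frac{1}{67}\right) + C \left(- \frac{1}{74}\right)\right) = 22 - \left(\frac{14}{67} + \frac{C}{74}\right) = \frac{1460}{67} - \frac{C}{74}$)
$\frac{d{\left(296,31 \right)}}{-91215} = \frac{\frac{1460}{67} - \frac{31}{74}}{-91215} = \left(\frac{1460}{67} - \frac{31}{74}\right) \left(- \frac{1}{91215}\right) = \frac{105963}{4958} \left(- \frac{1}{91215}\right) = - \frac{35321}{150747990}$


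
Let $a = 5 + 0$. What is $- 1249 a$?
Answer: $-6245$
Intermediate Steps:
$a = 5$
$- 1249 a = \left(-1249\right) 5 = -6245$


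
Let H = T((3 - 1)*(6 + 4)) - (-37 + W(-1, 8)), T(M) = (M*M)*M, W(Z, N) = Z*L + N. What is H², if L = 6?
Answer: 64561225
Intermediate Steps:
W(Z, N) = N + 6*Z (W(Z, N) = Z*6 + N = 6*Z + N = N + 6*Z)
T(M) = M³ (T(M) = M²*M = M³)
H = 8035 (H = ((3 - 1)*(6 + 4))³ - (-37 + (8 + 6*(-1))) = (2*10)³ - (-37 + (8 - 6)) = 20³ - (-37 + 2) = 8000 - 1*(-35) = 8000 + 35 = 8035)
H² = 8035² = 64561225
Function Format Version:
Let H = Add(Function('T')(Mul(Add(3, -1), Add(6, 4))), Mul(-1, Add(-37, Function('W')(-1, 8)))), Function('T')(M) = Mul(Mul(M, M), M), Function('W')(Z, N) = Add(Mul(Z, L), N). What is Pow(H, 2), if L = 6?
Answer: 64561225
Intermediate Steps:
Function('W')(Z, N) = Add(N, Mul(6, Z)) (Function('W')(Z, N) = Add(Mul(Z, 6), N) = Add(Mul(6, Z), N) = Add(N, Mul(6, Z)))
Function('T')(M) = Pow(M, 3) (Function('T')(M) = Mul(Pow(M, 2), M) = Pow(M, 3))
H = 8035 (H = Add(Pow(Mul(Add(3, -1), Add(6, 4)), 3), Mul(-1, Add(-37, Add(8, Mul(6, -1))))) = Add(Pow(Mul(2, 10), 3), Mul(-1, Add(-37, Add(8, -6)))) = Add(Pow(20, 3), Mul(-1, Add(-37, 2))) = Add(8000, Mul(-1, -35)) = Add(8000, 35) = 8035)
Pow(H, 2) = Pow(8035, 2) = 64561225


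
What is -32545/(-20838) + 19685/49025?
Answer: 17440997/8883330 ≈ 1.9633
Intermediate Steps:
-32545/(-20838) + 19685/49025 = -32545*(-1/20838) + 19685*(1/49025) = 1415/906 + 3937/9805 = 17440997/8883330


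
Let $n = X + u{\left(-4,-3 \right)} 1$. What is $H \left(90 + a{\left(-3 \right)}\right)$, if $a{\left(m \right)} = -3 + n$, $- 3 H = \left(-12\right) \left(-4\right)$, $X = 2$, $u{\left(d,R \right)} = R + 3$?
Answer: $-1424$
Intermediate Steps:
$u{\left(d,R \right)} = 3 + R$
$n = 2$ ($n = 2 + \left(3 - 3\right) 1 = 2 + 0 \cdot 1 = 2 + 0 = 2$)
$H = -16$ ($H = - \frac{\left(-12\right) \left(-4\right)}{3} = \left(- \frac{1}{3}\right) 48 = -16$)
$a{\left(m \right)} = -1$ ($a{\left(m \right)} = -3 + 2 = -1$)
$H \left(90 + a{\left(-3 \right)}\right) = - 16 \left(90 - 1\right) = \left(-16\right) 89 = -1424$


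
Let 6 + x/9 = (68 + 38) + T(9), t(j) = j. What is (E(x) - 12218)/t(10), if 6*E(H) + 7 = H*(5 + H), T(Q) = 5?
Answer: 164887/12 ≈ 13741.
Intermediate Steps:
x = 945 (x = -54 + 9*((68 + 38) + 5) = -54 + 9*(106 + 5) = -54 + 9*111 = -54 + 999 = 945)
E(H) = -7/6 + H*(5 + H)/6 (E(H) = -7/6 + (H*(5 + H))/6 = -7/6 + H*(5 + H)/6)
(E(x) - 12218)/t(10) = ((-7/6 + (1/6)*945**2 + (5/6)*945) - 12218)/10 = ((-7/6 + (1/6)*893025 + 1575/2) - 12218)*(1/10) = ((-7/6 + 297675/2 + 1575/2) - 12218)*(1/10) = (897743/6 - 12218)*(1/10) = (824435/6)*(1/10) = 164887/12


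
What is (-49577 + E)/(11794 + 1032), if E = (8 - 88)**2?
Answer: -43177/12826 ≈ -3.3664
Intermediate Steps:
E = 6400 (E = (-80)**2 = 6400)
(-49577 + E)/(11794 + 1032) = (-49577 + 6400)/(11794 + 1032) = -43177/12826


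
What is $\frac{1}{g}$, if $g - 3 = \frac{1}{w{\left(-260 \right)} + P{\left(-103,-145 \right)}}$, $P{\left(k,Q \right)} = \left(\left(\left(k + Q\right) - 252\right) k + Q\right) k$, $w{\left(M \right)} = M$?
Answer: $\frac{5289825}{15869474} \approx 0.33333$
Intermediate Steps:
$P{\left(k,Q \right)} = k \left(Q + k \left(-252 + Q + k\right)\right)$ ($P{\left(k,Q \right)} = \left(\left(\left(Q + k\right) - 252\right) k + Q\right) k = \left(\left(-252 + Q + k\right) k + Q\right) k = \left(k \left(-252 + Q + k\right) + Q\right) k = \left(Q + k \left(-252 + Q + k\right)\right) k = k \left(Q + k \left(-252 + Q + k\right)\right)$)
$g = \frac{15869474}{5289825}$ ($g = 3 + \frac{1}{-260 - 103 \left(-145 + \left(-103\right)^{2} - -25956 - -14935\right)} = 3 + \frac{1}{-260 - 103 \left(-145 + 10609 + 25956 + 14935\right)} = 3 + \frac{1}{-260 - 5289565} = 3 + \frac{1}{-5289825} = 3 - \frac{1}{5289825} = \frac{15869474}{5289825} \approx 3.0$)
$\frac{1}{g} = \frac{1}{\frac{15869474}{5289825}} = \frac{5289825}{15869474}$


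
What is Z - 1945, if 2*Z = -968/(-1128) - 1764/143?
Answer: -78665491/40326 ≈ -1950.7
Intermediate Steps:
Z = -231421/40326 (Z = (-968/(-1128) - 1764/143)/2 = (-968*(-1/1128) - 1764*1/143)/2 = (121/141 - 1764/143)/2 = (½)*(-231421/20163) = -231421/40326 ≈ -5.7388)
Z - 1945 = -231421/40326 - 1945 = -78665491/40326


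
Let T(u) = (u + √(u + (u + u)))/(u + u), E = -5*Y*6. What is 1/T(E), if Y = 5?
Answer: 100/51 + 10*I*√2/51 ≈ 1.9608 + 0.2773*I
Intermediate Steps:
E = -150 (E = -5*5*6 = -25*6 = -150)
T(u) = (u + √3*√u)/(2*u) (T(u) = (u + √(u + 2*u))/((2*u)) = (u + √(3*u))*(1/(2*u)) = (u + √3*√u)*(1/(2*u)) = (u + √3*√u)/(2*u))
1/T(E) = 1/(½ + √3/(2*√(-150))) = 1/(½ + √3*(-I*√6/30)/2) = 1/(½ - I*√2/20)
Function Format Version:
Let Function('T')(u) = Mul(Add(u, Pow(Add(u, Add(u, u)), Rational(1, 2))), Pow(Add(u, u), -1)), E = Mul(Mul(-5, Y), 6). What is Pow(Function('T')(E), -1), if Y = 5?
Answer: Add(Rational(100, 51), Mul(Rational(10, 51), I, Pow(2, Rational(1, 2)))) ≈ Add(1.9608, Mul(0.27730, I))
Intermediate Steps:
E = -150 (E = Mul(Mul(-5, 5), 6) = Mul(-25, 6) = -150)
Function('T')(u) = Mul(Rational(1, 2), Pow(u, -1), Add(u, Mul(Pow(3, Rational(1, 2)), Pow(u, Rational(1, 2))))) (Function('T')(u) = Mul(Add(u, Pow(Add(u, Mul(2, u)), Rational(1, 2))), Pow(Mul(2, u), -1)) = Mul(Add(u, Pow(Mul(3, u), Rational(1, 2))), Mul(Rational(1, 2), Pow(u, -1))) = Mul(Add(u, Mul(Pow(3, Rational(1, 2)), Pow(u, Rational(1, 2)))), Mul(Rational(1, 2), Pow(u, -1))) = Mul(Rational(1, 2), Pow(u, -1), Add(u, Mul(Pow(3, Rational(1, 2)), Pow(u, Rational(1, 2))))))
Pow(Function('T')(E), -1) = Pow(Add(Rational(1, 2), Mul(Rational(1, 2), Pow(3, Rational(1, 2)), Pow(-150, Rational(-1, 2)))), -1) = Pow(Add(Rational(1, 2), Mul(Rational(1, 2), Pow(3, Rational(1, 2)), Mul(Rational(-1, 30), I, Pow(6, Rational(1, 2))))), -1) = Pow(Add(Rational(1, 2), Mul(Rational(-1, 20), I, Pow(2, Rational(1, 2)))), -1)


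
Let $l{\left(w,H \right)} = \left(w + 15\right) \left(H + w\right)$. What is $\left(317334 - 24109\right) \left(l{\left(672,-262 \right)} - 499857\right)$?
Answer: $-63977883075$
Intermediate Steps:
$l{\left(w,H \right)} = \left(15 + w\right) \left(H + w\right)$
$\left(317334 - 24109\right) \left(l{\left(672,-262 \right)} - 499857\right) = \left(317334 - 24109\right) \left(\left(672^{2} + 15 \left(-262\right) + 15 \cdot 672 - 176064\right) - 499857\right) = 293225 \left(\left(451584 - 3930 + 10080 - 176064\right) - 499857\right) = 293225 \left(281670 - 499857\right) = 293225 \left(-218187\right) = -63977883075$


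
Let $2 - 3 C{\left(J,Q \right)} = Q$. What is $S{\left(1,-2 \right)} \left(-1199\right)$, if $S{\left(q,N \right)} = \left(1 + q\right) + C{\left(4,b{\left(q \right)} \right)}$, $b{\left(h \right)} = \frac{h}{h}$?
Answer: $- \frac{8393}{3} \approx -2797.7$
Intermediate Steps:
$b{\left(h \right)} = 1$
$C{\left(J,Q \right)} = \frac{2}{3} - \frac{Q}{3}$
$S{\left(q,N \right)} = \frac{4}{3} + q$ ($S{\left(q,N \right)} = \left(1 + q\right) + \left(\frac{2}{3} - \frac{1}{3}\right) = \left(1 + q\right) + \frac{1}{3} = \frac{4}{3} + q$)
$S{\left(1,-2 \right)} \left(-1199\right) = \left(\frac{4}{3} + 1\right) \left(-1199\right) = \frac{7}{3} \left(-1199\right) = - \frac{8393}{3}$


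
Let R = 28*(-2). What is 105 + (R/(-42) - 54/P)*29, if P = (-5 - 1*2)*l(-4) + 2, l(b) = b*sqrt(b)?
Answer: 335986/2355 + 21924*I/785 ≈ 142.67 + 27.929*I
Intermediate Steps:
R = -56
l(b) = b**(3/2)
P = 2 + 56*I (P = (-5 - 1*2)*(-4)**(3/2) + 2 = (-5 - 2)*(-8*I) + 2 = -(-56)*I + 2 = 56*I + 2 = 2 + 56*I ≈ 2.0 + 56.0*I)
105 + (R/(-42) - 54/P)*29 = 105 + (-56/(-42) - 54*(2 - 56*I)/3140)*29 = 105 + (-56*(-1/42) - 27*(2 - 56*I)/1570)*29 = 105 + (4/3 - 27*(2 - 56*I)/1570)*29 = 105 + (116/3 - 783*(2 - 56*I)/1570) = 431/3 - 783*(2 - 56*I)/1570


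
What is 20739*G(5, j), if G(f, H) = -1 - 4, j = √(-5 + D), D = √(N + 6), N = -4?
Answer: -103695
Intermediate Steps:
D = √2 (D = √(-4 + 6) = √2 ≈ 1.4142)
j = √(-5 + √2) ≈ 1.8936*I
G(f, H) = -5
20739*G(5, j) = 20739*(-5) = -103695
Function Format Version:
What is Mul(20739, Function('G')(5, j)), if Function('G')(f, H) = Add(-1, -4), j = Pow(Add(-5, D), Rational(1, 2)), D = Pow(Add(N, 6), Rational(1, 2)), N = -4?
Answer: -103695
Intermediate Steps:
D = Pow(2, Rational(1, 2)) (D = Pow(Add(-4, 6), Rational(1, 2)) = Pow(2, Rational(1, 2)) ≈ 1.4142)
j = Pow(Add(-5, Pow(2, Rational(1, 2))), Rational(1, 2)) ≈ Mul(1.8936, I)
Function('G')(f, H) = -5
Mul(20739, Function('G')(5, j)) = Mul(20739, -5) = -103695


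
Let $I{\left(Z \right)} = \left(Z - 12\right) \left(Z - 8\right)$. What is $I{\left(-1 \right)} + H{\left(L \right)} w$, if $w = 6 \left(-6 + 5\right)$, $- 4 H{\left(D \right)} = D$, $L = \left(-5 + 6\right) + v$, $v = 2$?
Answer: $\frac{243}{2} \approx 121.5$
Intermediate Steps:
$L = 3$ ($L = \left(-5 + 6\right) + 2 = 1 + 2 = 3$)
$H{\left(D \right)} = - \frac{D}{4}$
$w = -6$ ($w = 6 \left(-1\right) = -6$)
$I{\left(Z \right)} = \left(-12 + Z\right) \left(-8 + Z\right)$
$I{\left(-1 \right)} + H{\left(L \right)} w = \left(96 + \left(-1\right)^{2} - -20\right) + \left(- \frac{1}{4}\right) 3 \left(-6\right) = \left(96 + 1 + 20\right) - - \frac{9}{2} = 117 + \frac{9}{2} = \frac{243}{2}$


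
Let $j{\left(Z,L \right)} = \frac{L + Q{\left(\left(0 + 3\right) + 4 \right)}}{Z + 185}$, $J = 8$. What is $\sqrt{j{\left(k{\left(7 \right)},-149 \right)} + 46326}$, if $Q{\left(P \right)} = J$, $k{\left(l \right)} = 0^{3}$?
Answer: $\frac{3 \sqrt{176164585}}{185} \approx 215.23$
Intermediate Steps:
$k{\left(l \right)} = 0$
$Q{\left(P \right)} = 8$
$j{\left(Z,L \right)} = \frac{8 + L}{185 + Z}$ ($j{\left(Z,L \right)} = \frac{L + 8}{Z + 185} = \frac{8 + L}{185 + Z}$)
$\sqrt{j{\left(k{\left(7 \right)},-149 \right)} + 46326} = \sqrt{\frac{8 - 149}{185 + 0} + 46326} = \sqrt{\frac{1}{185} \left(-141\right) + 46326} = \sqrt{- \frac{141}{185} + 46326} = \sqrt{\frac{8570169}{185}} = \frac{3 \sqrt{176164585}}{185}$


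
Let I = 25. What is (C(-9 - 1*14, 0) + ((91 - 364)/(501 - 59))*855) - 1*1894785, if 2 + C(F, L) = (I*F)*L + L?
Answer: -64440713/34 ≈ -1.8953e+6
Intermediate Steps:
C(F, L) = -2 + L + 25*F*L (C(F, L) = -2 + ((25*F)*L + L) = -2 + (25*F*L + L) = -2 + (L + 25*F*L) = -2 + L + 25*F*L)
(C(-9 - 1*14, 0) + ((91 - 364)/(501 - 59))*855) - 1*1894785 = ((-2 + 0 + 25*(-9 - 1*14)*0) + ((91 - 364)/(501 - 59))*855) - 1*1894785 = ((-2 + 0 + 25*(-9 - 14)*0) - 273/442*855) - 1894785 = ((-2 + 0 + 25*(-23)*0) - 273*1/442*855) - 1894785 = ((-2 + 0 + 0) - 21/34*855) - 1894785 = (-2 - 17955/34) - 1894785 = -18023/34 - 1894785 = -64440713/34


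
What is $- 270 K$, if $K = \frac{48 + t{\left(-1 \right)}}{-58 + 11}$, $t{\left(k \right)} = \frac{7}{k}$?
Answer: $\frac{11070}{47} \approx 235.53$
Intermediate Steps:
$K = - \frac{41}{47}$ ($K = \frac{48 + \frac{7}{-1}}{-58 + 11} = \frac{48 + 7 \left(-1\right)}{-47} = \left(48 - 7\right) \left(- \frac{1}{47}\right) = 41 \left(- \frac{1}{47}\right) = - \frac{41}{47} \approx -0.87234$)
$- 270 K = \left(-270\right) \left(- \frac{41}{47}\right) = \frac{11070}{47}$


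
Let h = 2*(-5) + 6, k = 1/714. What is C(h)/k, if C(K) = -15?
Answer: -10710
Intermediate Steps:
k = 1/714 ≈ 0.0014006
h = -4 (h = -10 + 6 = -4)
C(h)/k = -15/(1/714) = 714*(-15) = -10710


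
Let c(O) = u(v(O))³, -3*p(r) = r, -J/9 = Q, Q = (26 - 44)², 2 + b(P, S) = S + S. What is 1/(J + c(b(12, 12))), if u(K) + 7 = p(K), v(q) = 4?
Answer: -27/94357 ≈ -0.00028615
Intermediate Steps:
b(P, S) = -2 + 2*S (b(P, S) = -2 + (S + S) = -2 + 2*S)
Q = 324 (Q = (-18)² = 324)
J = -2916 (J = -9*324 = -2916)
p(r) = -r/3
u(K) = -7 - K/3
c(O) = -15625/27 (c(O) = (-7 - ⅓*4)³ = (-7 - 4/3)³ = (-25/3)³ = -15625/27)
1/(J + c(b(12, 12))) = 1/(-2916 - 15625/27) = 1/(-94357/27) = -27/94357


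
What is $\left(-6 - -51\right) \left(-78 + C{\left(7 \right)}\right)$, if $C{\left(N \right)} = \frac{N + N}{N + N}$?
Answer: $-3465$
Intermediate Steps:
$C{\left(N \right)} = 1$ ($C{\left(N \right)} = \frac{2 N}{2 N} = 2 N \frac{1}{2 N} = 1$)
$\left(-6 - -51\right) \left(-78 + C{\left(7 \right)}\right) = \left(-6 - -51\right) \left(-78 + 1\right) = \left(-6 + 51\right) \left(-77\right) = 45 \left(-77\right) = -3465$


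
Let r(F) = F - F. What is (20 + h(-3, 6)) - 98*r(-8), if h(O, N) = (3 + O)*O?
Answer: 20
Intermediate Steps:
h(O, N) = O*(3 + O)
r(F) = 0
(20 + h(-3, 6)) - 98*r(-8) = (20 - 3*(3 - 3)) - 98*0 = (20 - 3*0) + 0 = (20 + 0) + 0 = 20 + 0 = 20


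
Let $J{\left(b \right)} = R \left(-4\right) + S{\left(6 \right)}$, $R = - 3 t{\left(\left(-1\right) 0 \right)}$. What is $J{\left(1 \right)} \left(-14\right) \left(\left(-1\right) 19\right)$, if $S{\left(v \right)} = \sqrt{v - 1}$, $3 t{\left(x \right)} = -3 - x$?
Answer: $-3192 + 266 \sqrt{5} \approx -2597.2$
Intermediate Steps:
$t{\left(x \right)} = -1 - \frac{x}{3}$ ($t{\left(x \right)} = \frac{-3 - x}{3} = -1 - \frac{x}{3}$)
$R = 3$ ($R = - 3 \left(-1 - \frac{\left(-1\right) 0}{3}\right) = - 3 \left(-1 - 0\right) = - 3 \left(-1 + 0\right) = \left(-3\right) \left(-1\right) = 3$)
$S{\left(v \right)} = \sqrt{-1 + v}$
$J{\left(b \right)} = -12 + \sqrt{5}$ ($J{\left(b \right)} = 3 \left(-4\right) + \sqrt{-1 + 6} = -12 + \sqrt{5}$)
$J{\left(1 \right)} \left(-14\right) \left(\left(-1\right) 19\right) = \left(-12 + \sqrt{5}\right) \left(-14\right) \left(\left(-1\right) 19\right) = \left(168 - 14 \sqrt{5}\right) \left(-19\right) = -3192 + 266 \sqrt{5}$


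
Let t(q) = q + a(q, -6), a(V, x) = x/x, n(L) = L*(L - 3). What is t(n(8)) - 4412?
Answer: -4371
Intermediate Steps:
n(L) = L*(-3 + L)
a(V, x) = 1
t(q) = 1 + q (t(q) = q + 1 = 1 + q)
t(n(8)) - 4412 = (1 + 8*(-3 + 8)) - 4412 = (1 + 8*5) - 4412 = (1 + 40) - 4412 = 41 - 4412 = -4371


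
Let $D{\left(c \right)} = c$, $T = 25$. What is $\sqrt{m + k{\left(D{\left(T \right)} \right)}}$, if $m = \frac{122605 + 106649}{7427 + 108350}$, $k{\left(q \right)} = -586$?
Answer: $\frac{2 i \sqrt{1957096376209}}{115777} \approx 24.167 i$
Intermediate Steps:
$m = \frac{229254}{115777} \approx 1.9801$
$\sqrt{m + k{\left(D{\left(T \right)} \right)}} = \sqrt{\frac{229254}{115777} - 586} = \sqrt{- \frac{67616068}{115777}} = \frac{2 i \sqrt{1957096376209}}{115777}$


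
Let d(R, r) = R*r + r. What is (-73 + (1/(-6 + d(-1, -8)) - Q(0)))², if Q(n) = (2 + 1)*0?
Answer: 192721/36 ≈ 5353.4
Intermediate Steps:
Q(n) = 0 (Q(n) = 3*0 = 0)
d(R, r) = r + R*r
(-73 + (1/(-6 + d(-1, -8)) - Q(0)))² = (-73 + (1/(-6 - 8*(1 - 1)) - 1*0))² = (-73 + (1/(-6 - 8*0) + 0))² = (-73 + (1/(-6 + 0) + 0))² = (-73 + (1/(-6) + 0))² = (-73 + (-⅙ + 0))² = (-73 - ⅙)² = (-439/6)² = 192721/36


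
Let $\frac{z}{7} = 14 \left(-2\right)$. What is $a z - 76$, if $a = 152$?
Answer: $-29868$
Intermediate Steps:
$z = -196$ ($z = 7 \cdot 14 \left(-2\right) = 7 \left(-28\right) = -196$)
$a z - 76 = 152 \left(-196\right) - 76 = -29792 - 76 = -29868$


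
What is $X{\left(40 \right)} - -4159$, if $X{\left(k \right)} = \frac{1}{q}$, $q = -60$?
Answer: $\frac{249539}{60} \approx 4159.0$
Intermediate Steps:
$X{\left(k \right)} = - \frac{1}{60}$ ($X{\left(k \right)} = \frac{1}{-60} = - \frac{1}{60}$)
$X{\left(40 \right)} - -4159 = - \frac{1}{60} - -4159 = - \frac{1}{60} + 4159 = \frac{249539}{60}$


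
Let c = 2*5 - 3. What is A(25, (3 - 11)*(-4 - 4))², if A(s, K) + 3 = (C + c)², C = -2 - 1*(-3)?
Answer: 3721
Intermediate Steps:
c = 7 (c = 10 - 3 = 7)
C = 1 (C = -2 + 3 = 1)
A(s, K) = 61 (A(s, K) = -3 + (1 + 7)² = -3 + 8² = -3 + 64 = 61)
A(25, (3 - 11)*(-4 - 4))² = 61² = 3721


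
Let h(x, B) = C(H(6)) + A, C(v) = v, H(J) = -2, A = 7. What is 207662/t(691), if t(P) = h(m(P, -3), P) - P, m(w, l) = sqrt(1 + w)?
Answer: -2119/7 ≈ -302.71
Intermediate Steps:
h(x, B) = 5 (h(x, B) = -2 + 7 = 5)
t(P) = 5 - P
207662/t(691) = 207662/(5 - 1*691) = 207662/(5 - 691) = 207662/(-686) = 207662*(-1/686) = -2119/7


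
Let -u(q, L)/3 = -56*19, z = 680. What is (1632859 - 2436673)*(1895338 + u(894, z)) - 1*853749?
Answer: -1526065847169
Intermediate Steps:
u(q, L) = 3192 (u(q, L) = -(-168)*19 = -3*(-1064) = 3192)
(1632859 - 2436673)*(1895338 + u(894, z)) - 1*853749 = (1632859 - 2436673)*(1895338 + 3192) - 1*853749 = -803814*1898530 - 853749 = -1526064993420 - 853749 = -1526065847169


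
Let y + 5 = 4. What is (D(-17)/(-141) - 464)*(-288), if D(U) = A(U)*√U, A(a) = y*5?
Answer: 133632 - 480*I*√17/47 ≈ 1.3363e+5 - 42.108*I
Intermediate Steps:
y = -1 (y = -5 + 4 = -1)
A(a) = -5 (A(a) = -1*5 = -5)
D(U) = -5*√U
(D(-17)/(-141) - 464)*(-288) = (-5*I*√17/(-141) - 464)*(-288) = (-5*I*√17*(-1/141) - 464)*(-288) = (5*I*√17/141 - 464)*(-288) = (-464 + 5*I*√17/141)*(-288) = 133632 - 480*I*√17/47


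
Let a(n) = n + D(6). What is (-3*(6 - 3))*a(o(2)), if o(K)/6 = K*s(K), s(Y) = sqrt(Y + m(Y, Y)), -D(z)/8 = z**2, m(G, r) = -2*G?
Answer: 2592 - 108*I*sqrt(2) ≈ 2592.0 - 152.74*I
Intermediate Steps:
D(z) = -8*z**2
s(Y) = sqrt(-Y) (s(Y) = sqrt(Y - 2*Y) = sqrt(-Y))
o(K) = 6*K*sqrt(-K) (o(K) = 6*(K*sqrt(-K)) = 6*K*sqrt(-K))
a(n) = -288 + n (a(n) = n - 8*6**2 = n - 8*36 = n - 288 = -288 + n)
(-3*(6 - 3))*a(o(2)) = (-3*(6 - 3))*(-288 - 6*(-2*I*sqrt(2))) = (-3*3)*(-288 - (-12)*I*sqrt(2)) = -9*(-288 - (-12)*I*sqrt(2)) = -9*(-288 + 12*I*sqrt(2)) = 2592 - 108*I*sqrt(2)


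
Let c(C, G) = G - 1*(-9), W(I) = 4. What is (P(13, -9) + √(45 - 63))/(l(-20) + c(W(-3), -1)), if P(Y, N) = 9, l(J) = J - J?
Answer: 9/8 + 3*I*√2/8 ≈ 1.125 + 0.53033*I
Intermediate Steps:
l(J) = 0
c(C, G) = 9 + G (c(C, G) = G + 9 = 9 + G)
(P(13, -9) + √(45 - 63))/(l(-20) + c(W(-3), -1)) = (9 + √(45 - 63))/(0 + (9 - 1)) = (9 + √(-18))/(0 + 8) = (9 + 3*I*√2)/8 = (9 + 3*I*√2)*(⅛) = 9/8 + 3*I*√2/8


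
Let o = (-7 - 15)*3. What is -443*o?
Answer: 29238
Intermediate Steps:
o = -66 (o = -22*3 = -66)
-443*o = -443*(-66) = 29238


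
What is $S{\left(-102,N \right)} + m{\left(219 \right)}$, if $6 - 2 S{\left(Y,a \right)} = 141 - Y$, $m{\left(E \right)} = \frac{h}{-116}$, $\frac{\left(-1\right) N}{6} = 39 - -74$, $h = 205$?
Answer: $- \frac{13951}{116} \approx -120.27$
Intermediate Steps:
$N = -678$ ($N = - 6 \left(39 - -74\right) = - 6 \left(39 + 74\right) = \left(-6\right) 113 = -678$)
$m{\left(E \right)} = - \frac{205}{116}$ ($m{\left(E \right)} = \frac{205}{-116} = 205 \left(- \frac{1}{116}\right) = - \frac{205}{116}$)
$S{\left(Y,a \right)} = - \frac{135}{2} + \frac{Y}{2}$ ($S{\left(Y,a \right)} = 3 - \frac{141 - Y}{2} = 3 + \left(- \frac{141}{2} + \frac{Y}{2}\right) = - \frac{135}{2} + \frac{Y}{2}$)
$S{\left(-102,N \right)} + m{\left(219 \right)} = \left(- \frac{135}{2} + \frac{1}{2} \left(-102\right)\right) - \frac{205}{116} = \left(- \frac{135}{2} - 51\right) - \frac{205}{116} = - \frac{237}{2} - \frac{205}{116} = - \frac{13951}{116}$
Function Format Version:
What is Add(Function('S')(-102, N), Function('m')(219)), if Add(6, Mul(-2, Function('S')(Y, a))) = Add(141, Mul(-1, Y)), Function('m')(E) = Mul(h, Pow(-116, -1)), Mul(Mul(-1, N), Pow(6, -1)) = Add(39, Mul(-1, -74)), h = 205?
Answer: Rational(-13951, 116) ≈ -120.27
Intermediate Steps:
N = -678 (N = Mul(-6, Add(39, Mul(-1, -74))) = Mul(-6, Add(39, 74)) = Mul(-6, 113) = -678)
Function('m')(E) = Rational(-205, 116) (Function('m')(E) = Mul(205, Pow(-116, -1)) = Mul(205, Rational(-1, 116)) = Rational(-205, 116))
Function('S')(Y, a) = Add(Rational(-135, 2), Mul(Rational(1, 2), Y)) (Function('S')(Y, a) = Add(3, Mul(Rational(-1, 2), Add(141, Mul(-1, Y)))) = Add(3, Add(Rational(-141, 2), Mul(Rational(1, 2), Y))) = Add(Rational(-135, 2), Mul(Rational(1, 2), Y)))
Add(Function('S')(-102, N), Function('m')(219)) = Add(Add(Rational(-135, 2), Mul(Rational(1, 2), -102)), Rational(-205, 116)) = Add(Add(Rational(-135, 2), -51), Rational(-205, 116)) = Add(Rational(-237, 2), Rational(-205, 116)) = Rational(-13951, 116)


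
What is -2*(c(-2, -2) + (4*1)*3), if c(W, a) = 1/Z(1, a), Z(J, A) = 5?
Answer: -122/5 ≈ -24.400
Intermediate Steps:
c(W, a) = ⅕ (c(W, a) = 1/5 = ⅕)
-2*(c(-2, -2) + (4*1)*3) = -2*(⅕ + (4*1)*3) = -2*(⅕ + 4*3) = -2*(⅕ + 12) = -2*61/5 = -122/5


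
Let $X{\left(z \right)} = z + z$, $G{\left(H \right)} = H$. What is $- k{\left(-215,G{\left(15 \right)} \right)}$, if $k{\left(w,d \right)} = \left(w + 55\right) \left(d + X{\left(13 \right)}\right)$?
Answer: $6560$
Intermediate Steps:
$X{\left(z \right)} = 2 z$
$k{\left(w,d \right)} = \left(26 + d\right) \left(55 + w\right)$ ($k{\left(w,d \right)} = \left(w + 55\right) \left(d + 2 \cdot 13\right) = \left(55 + w\right) \left(d + 26\right) = \left(55 + w\right) \left(26 + d\right) = \left(26 + d\right) \left(55 + w\right)$)
$- k{\left(-215,G{\left(15 \right)} \right)} = - (1430 + 26 \left(-215\right) + 55 \cdot 15 + 15 \left(-215\right)) = - (1430 - 5590 + 825 - 3225) = \left(-1\right) \left(-6560\right) = 6560$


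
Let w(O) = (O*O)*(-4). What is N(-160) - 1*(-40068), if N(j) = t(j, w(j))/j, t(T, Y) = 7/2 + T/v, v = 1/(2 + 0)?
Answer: 12822393/320 ≈ 40070.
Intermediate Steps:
v = 1/2 ≈ 0.50000
w(O) = -4*O**2 (w(O) = O**2*(-4) = -4*O**2)
t(T, Y) = 7/2 + 2*T (t(T, Y) = 7/2 + T/(1/2) = 7*(1/2) + T*2 = 7/2 + 2*T)
N(j) = (7/2 + 2*j)/j
N(-160) - 1*(-40068) = (2 + (7/2)/(-160)) - 1*(-40068) = (2 + (7/2)*(-1/160)) + 40068 = (2 - 7/320) + 40068 = 633/320 + 40068 = 12822393/320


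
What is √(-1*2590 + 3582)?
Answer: 4*√62 ≈ 31.496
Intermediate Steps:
√(-1*2590 + 3582) = √(-2590 + 3582) = √992 = 4*√62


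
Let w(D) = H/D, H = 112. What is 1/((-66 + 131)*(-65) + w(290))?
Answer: -145/612569 ≈ -0.00023671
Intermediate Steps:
w(D) = 112/D
1/((-66 + 131)*(-65) + w(290)) = 1/((-66 + 131)*(-65) + 112/290) = 1/(65*(-65) + 112*(1/290)) = 1/(-4225 + 56/145) = 1/(-612569/145) = -145/612569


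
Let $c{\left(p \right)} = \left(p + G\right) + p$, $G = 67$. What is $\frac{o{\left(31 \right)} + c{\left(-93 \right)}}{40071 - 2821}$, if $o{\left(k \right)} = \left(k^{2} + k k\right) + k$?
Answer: $\frac{917}{18625} \approx 0.049235$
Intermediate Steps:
$o{\left(k \right)} = k + 2 k^{2}$ ($o{\left(k \right)} = \left(k^{2} + k^{2}\right) + k = 2 k^{2} + k = k + 2 k^{2}$)
$c{\left(p \right)} = 67 + 2 p$ ($c{\left(p \right)} = \left(p + 67\right) + p = \left(67 + p\right) + p = 67 + 2 p$)
$\frac{o{\left(31 \right)} + c{\left(-93 \right)}}{40071 - 2821} = \frac{31 \left(1 + 2 \cdot 31\right) + \left(67 + 2 \left(-93\right)\right)}{40071 - 2821} = \frac{31 \left(1 + 62\right) + \left(67 - 186\right)}{37250} = \left(31 \cdot 63 - 119\right) \frac{1}{37250} = \left(1953 - 119\right) \frac{1}{37250} = 1834 \cdot \frac{1}{37250} = \frac{917}{18625}$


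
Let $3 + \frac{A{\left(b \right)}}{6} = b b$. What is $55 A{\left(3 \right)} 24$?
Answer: $47520$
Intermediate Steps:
$A{\left(b \right)} = -18 + 6 b^{2}$ ($A{\left(b \right)} = -18 + 6 b b = -18 + 6 b^{2}$)
$55 A{\left(3 \right)} 24 = 55 \left(-18 + 6 \cdot 3^{2}\right) 24 = 55 \left(-18 + 6 \cdot 9\right) 24 = 55 \left(-18 + 54\right) 24 = 55 \cdot 36 \cdot 24 = 1980 \cdot 24 = 47520$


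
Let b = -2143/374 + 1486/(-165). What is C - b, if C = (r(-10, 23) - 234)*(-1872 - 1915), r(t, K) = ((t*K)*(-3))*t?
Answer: 151562412049/5610 ≈ 2.7016e+7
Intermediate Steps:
r(t, K) = -3*K*t² (r(t, K) = ((K*t)*(-3))*t = (-3*K*t)*t = -3*K*t²)
C = 27016458 (C = (-3*23*(-10)² - 234)*(-1872 - 1915) = (-3*23*100 - 234)*(-3787) = (-6900 - 234)*(-3787) = -7134*(-3787) = 27016458)
b = -82669/5610 (b = -2143*1/374 + 1486*(-1/165) = -2143/374 - 1486/165 = -82669/5610 ≈ -14.736)
C - b = 27016458 - 1*(-82669/5610) = 27016458 + 82669/5610 = 151562412049/5610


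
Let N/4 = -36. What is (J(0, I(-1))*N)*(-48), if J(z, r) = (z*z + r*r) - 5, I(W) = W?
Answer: -27648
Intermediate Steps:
N = -144 (N = 4*(-36) = -144)
J(z, r) = -5 + r² + z² (J(z, r) = (z² + r²) - 5 = (r² + z²) - 5 = -5 + r² + z²)
(J(0, I(-1))*N)*(-48) = ((-5 + (-1)² + 0²)*(-144))*(-48) = ((-5 + 1 + 0)*(-144))*(-48) = -4*(-144)*(-48) = 576*(-48) = -27648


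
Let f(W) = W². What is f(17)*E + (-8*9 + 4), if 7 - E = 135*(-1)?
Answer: 40970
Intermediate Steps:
E = 142 (E = 7 - 135*(-1) = 7 - 1*(-135) = 7 + 135 = 142)
f(17)*E + (-8*9 + 4) = 17²*142 + (-8*9 + 4) = 289*142 + (-72 + 4) = 41038 - 68 = 40970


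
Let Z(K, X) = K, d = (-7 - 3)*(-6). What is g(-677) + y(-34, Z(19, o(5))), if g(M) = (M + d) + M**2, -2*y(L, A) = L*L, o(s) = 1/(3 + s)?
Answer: 457134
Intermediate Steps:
d = 60 (d = -10*(-6) = 60)
y(L, A) = -L**2/2 (y(L, A) = -L*L/2 = -L**2/2)
g(M) = 60 + M + M**2 (g(M) = (M + 60) + M**2 = (60 + M) + M**2 = 60 + M + M**2)
g(-677) + y(-34, Z(19, o(5))) = (60 - 677 + (-677)**2) - 1/2*(-34)**2 = (60 - 677 + 458329) - 1/2*1156 = 457712 - 578 = 457134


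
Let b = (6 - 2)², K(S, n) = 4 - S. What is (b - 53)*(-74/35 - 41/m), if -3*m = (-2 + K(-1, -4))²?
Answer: -44881/105 ≈ -427.44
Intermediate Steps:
b = 16 (b = 4² = 16)
m = -3 (m = -(-2 + (4 - 1*(-1)))²/3 = -(-2 + (4 + 1))²/3 = -(-2 + 5)²/3 = -⅓*3² = -⅓*9 = -3)
(b - 53)*(-74/35 - 41/m) = (16 - 53)*(-74/35 - 41/(-3)) = -37*(-74*1/35 - 41*(-⅓)) = -37*(-74/35 + 41/3) = -37*1213/105 = -44881/105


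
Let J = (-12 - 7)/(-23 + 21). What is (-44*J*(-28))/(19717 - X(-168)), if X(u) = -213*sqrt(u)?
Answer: 230767768/396382081 - 4985904*I*sqrt(42)/396382081 ≈ 0.58218 - 0.081518*I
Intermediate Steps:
J = 19/2 (J = -19/(-2) = -19*(-1/2) = 19/2 ≈ 9.5000)
(-44*J*(-28))/(19717 - X(-168)) = (-44*19/2*(-28))/(19717 - (-213)*sqrt(-168)) = (-418*(-28))/(19717 - (-213)*2*I*sqrt(42)) = 11704/(19717 - (-426)*I*sqrt(42)) = 11704/(19717 + 426*I*sqrt(42))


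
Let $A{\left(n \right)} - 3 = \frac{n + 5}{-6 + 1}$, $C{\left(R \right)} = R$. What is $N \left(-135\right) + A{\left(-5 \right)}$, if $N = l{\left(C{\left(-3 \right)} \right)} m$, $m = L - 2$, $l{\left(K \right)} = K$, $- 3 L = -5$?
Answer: $-132$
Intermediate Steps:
$L = \frac{5}{3}$ ($L = \left(- \frac{1}{3}\right) \left(-5\right) = \frac{5}{3} \approx 1.6667$)
$m = - \frac{1}{3}$ ($m = \frac{5}{3} - 2 = - \frac{1}{3} \approx -0.33333$)
$A{\left(n \right)} = 2 - \frac{n}{5}$ ($A{\left(n \right)} = 3 + \frac{n + 5}{-6 + 1} = 3 + \frac{5 + n}{-5} = 3 + \left(5 + n\right) \left(- \frac{1}{5}\right) = 3 - \left(1 + \frac{n}{5}\right) = 2 - \frac{n}{5}$)
$N = 1$ ($N = \left(-3\right) \left(- \frac{1}{3}\right) = 1$)
$N \left(-135\right) + A{\left(-5 \right)} = 1 \left(-135\right) + \left(2 - -1\right) = -135 + \left(2 + 1\right) = -135 + 3 = -132$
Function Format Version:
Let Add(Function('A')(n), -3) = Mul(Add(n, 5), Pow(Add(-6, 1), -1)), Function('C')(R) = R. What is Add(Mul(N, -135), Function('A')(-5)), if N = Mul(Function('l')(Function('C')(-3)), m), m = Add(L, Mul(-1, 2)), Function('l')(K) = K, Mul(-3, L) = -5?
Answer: -132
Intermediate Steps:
L = Rational(5, 3) (L = Mul(Rational(-1, 3), -5) = Rational(5, 3) ≈ 1.6667)
m = Rational(-1, 3) (m = Add(Rational(5, 3), Mul(-1, 2)) = Add(Rational(5, 3), -2) = Rational(-1, 3) ≈ -0.33333)
Function('A')(n) = Add(2, Mul(Rational(-1, 5), n)) (Function('A')(n) = Add(3, Mul(Add(n, 5), Pow(Add(-6, 1), -1))) = Add(3, Mul(Add(5, n), Pow(-5, -1))) = Add(3, Mul(Add(5, n), Rational(-1, 5))) = Add(3, Add(-1, Mul(Rational(-1, 5), n))) = Add(2, Mul(Rational(-1, 5), n)))
N = 1 (N = Mul(-3, Rational(-1, 3)) = 1)
Add(Mul(N, -135), Function('A')(-5)) = Add(Mul(1, -135), Add(2, Mul(Rational(-1, 5), -5))) = Add(-135, Add(2, 1)) = Add(-135, 3) = -132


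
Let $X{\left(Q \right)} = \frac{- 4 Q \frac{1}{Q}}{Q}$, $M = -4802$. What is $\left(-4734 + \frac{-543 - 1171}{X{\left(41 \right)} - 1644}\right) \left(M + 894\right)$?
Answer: $\frac{155850648223}{8426} \approx 1.8496 \cdot 10^{7}$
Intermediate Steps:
$X{\left(Q \right)} = - \frac{4}{Q}$
$\left(-4734 + \frac{-543 - 1171}{X{\left(41 \right)} - 1644}\right) \left(M + 894\right) = \left(-4734 + \frac{-543 - 1171}{- \frac{4}{41} - 1644}\right) \left(-4802 + 894\right) = \left(-4734 - \frac{1714}{\left(-4\right) \frac{1}{41} - 1644}\right) \left(-3908\right) = \left(-4734 - \frac{1714}{- \frac{4}{41} - 1644}\right) \left(-3908\right) = \left(-4734 - \frac{1714}{- \frac{67408}{41}}\right) \left(-3908\right) = \left(-4734 - - \frac{35137}{33704}\right) \left(-3908\right) = \left(-4734 + \frac{35137}{33704}\right) \left(-3908\right) = \left(- \frac{159519599}{33704}\right) \left(-3908\right) = \frac{155850648223}{8426}$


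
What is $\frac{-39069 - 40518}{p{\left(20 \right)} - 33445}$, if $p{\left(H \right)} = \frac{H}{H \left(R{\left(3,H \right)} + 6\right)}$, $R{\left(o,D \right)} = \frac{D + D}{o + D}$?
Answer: $\frac{14166486}{5953187} \approx 2.3796$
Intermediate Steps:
$R{\left(o,D \right)} = \frac{2 D}{D + o}$
$p{\left(H \right)} = \frac{1}{6 + \frac{2 H}{3 + H}}$ ($p{\left(H \right)} = \frac{H}{H \left(\frac{2 H}{H + 3} + 6\right)} = \frac{H}{H \left(\frac{2 H}{3 + H} + 6\right)} = \frac{H}{H \left(6 + \frac{2 H}{3 + H}\right)} = H \frac{1}{H \left(6 + \frac{2 H}{3 + H}\right)} = \frac{1}{6 + \frac{2 H}{3 + H}}$)
$\frac{-39069 - 40518}{p{\left(20 \right)} - 33445} = \frac{-39069 - 40518}{\frac{3 + 20}{2 \left(9 + 4 \cdot 20\right)} - 33445} = - \frac{79587}{\frac{1}{2} \frac{1}{9 + 80} \cdot 23 - 33445} = - \frac{79587}{\frac{1}{2} \cdot \frac{1}{89} \cdot 23 - 33445} = - \frac{79587}{\frac{23}{178} - 33445} = - \frac{79587}{- \frac{5953187}{178}} = \left(-79587\right) \left(- \frac{178}{5953187}\right) = \frac{14166486}{5953187}$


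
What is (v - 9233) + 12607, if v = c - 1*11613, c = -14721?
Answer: -22960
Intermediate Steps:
v = -26334 (v = -14721 - 1*11613 = -14721 - 11613 = -26334)
(v - 9233) + 12607 = (-26334 - 9233) + 12607 = -35567 + 12607 = -22960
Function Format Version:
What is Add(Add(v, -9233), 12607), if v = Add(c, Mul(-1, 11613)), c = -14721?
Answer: -22960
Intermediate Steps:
v = -26334 (v = Add(-14721, Mul(-1, 11613)) = Add(-14721, -11613) = -26334)
Add(Add(v, -9233), 12607) = Add(Add(-26334, -9233), 12607) = Add(-35567, 12607) = -22960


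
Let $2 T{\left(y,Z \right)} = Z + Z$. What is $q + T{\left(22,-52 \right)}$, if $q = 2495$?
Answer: $2443$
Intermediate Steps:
$T{\left(y,Z \right)} = Z$ ($T{\left(y,Z \right)} = \frac{Z + Z}{2} = \frac{2 Z}{2} = Z$)
$q + T{\left(22,-52 \right)} = 2495 - 52 = 2443$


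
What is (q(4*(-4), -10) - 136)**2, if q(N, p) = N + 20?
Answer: 17424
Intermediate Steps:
q(N, p) = 20 + N
(q(4*(-4), -10) - 136)**2 = ((20 + 4*(-4)) - 136)**2 = ((20 - 16) - 136)**2 = (4 - 136)**2 = (-132)**2 = 17424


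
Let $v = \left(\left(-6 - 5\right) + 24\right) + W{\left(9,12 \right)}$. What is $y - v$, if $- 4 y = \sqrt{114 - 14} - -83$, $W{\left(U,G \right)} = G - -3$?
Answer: $- \frac{205}{4} \approx -51.25$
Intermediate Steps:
$W{\left(U,G \right)} = 3 + G$ ($W{\left(U,G \right)} = G + 3 = 3 + G$)
$y = - \frac{93}{4}$ ($y = - \frac{\sqrt{114 - 14} - -83}{4} = - \frac{\sqrt{100} + 83}{4} = - \frac{10 + 83}{4} = \left(- \frac{1}{4}\right) 93 = - \frac{93}{4} \approx -23.25$)
$v = 28$ ($v = \left(\left(-6 - 5\right) + 24\right) + \left(3 + 12\right) = \left(\left(-6 - 5\right) + 24\right) + 15 = \left(-11 + 24\right) + 15 = 13 + 15 = 28$)
$y - v = - \frac{93}{4} - 28 = - \frac{205}{4}$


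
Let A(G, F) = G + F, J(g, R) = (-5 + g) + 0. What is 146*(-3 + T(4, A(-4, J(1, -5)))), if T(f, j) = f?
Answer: 146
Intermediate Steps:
J(g, R) = -5 + g
A(G, F) = F + G
146*(-3 + T(4, A(-4, J(1, -5)))) = 146*(-3 + 4) = 146*1 = 146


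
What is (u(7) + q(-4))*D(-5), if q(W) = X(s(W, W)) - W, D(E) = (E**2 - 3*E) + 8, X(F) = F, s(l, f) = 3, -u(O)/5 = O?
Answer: -1344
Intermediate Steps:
u(O) = -5*O
D(E) = 8 + E**2 - 3*E
q(W) = 3 - W
(u(7) + q(-4))*D(-5) = (-5*7 + (3 - 1*(-4)))*(8 + (-5)**2 - 3*(-5)) = (-35 + (3 + 4))*(8 + 25 + 15) = (-35 + 7)*48 = -28*48 = -1344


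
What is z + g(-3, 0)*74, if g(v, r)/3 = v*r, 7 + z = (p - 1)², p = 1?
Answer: -7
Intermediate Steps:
z = -7 (z = -7 + (1 - 1)² = -7 + 0² = -7 + 0 = -7)
g(v, r) = 3*r*v (g(v, r) = 3*(v*r) = 3*(r*v) = 3*r*v)
z + g(-3, 0)*74 = -7 + (3*0*(-3))*74 = -7 + 0*74 = -7 + 0 = -7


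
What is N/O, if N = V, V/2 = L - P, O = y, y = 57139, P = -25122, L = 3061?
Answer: 56366/57139 ≈ 0.98647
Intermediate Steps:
O = 57139
V = 56366 (V = 2*(3061 - 1*(-25122)) = 2*(3061 + 25122) = 2*28183 = 56366)
N = 56366
N/O = 56366/57139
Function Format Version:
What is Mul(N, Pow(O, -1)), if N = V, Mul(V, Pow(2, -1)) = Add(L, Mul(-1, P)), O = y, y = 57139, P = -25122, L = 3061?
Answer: Rational(56366, 57139) ≈ 0.98647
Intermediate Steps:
O = 57139
V = 56366 (V = Mul(2, Add(3061, Mul(-1, -25122))) = Mul(2, Add(3061, 25122)) = Mul(2, 28183) = 56366)
N = 56366
Mul(N, Pow(O, -1)) = Mul(56366, Pow(57139, -1)) = Mul(56366, Rational(1, 57139)) = Rational(56366, 57139)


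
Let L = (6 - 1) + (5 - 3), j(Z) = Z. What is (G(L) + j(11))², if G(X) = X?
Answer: 324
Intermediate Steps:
L = 7 (L = 5 + 2 = 7)
(G(L) + j(11))² = (7 + 11)² = 18² = 324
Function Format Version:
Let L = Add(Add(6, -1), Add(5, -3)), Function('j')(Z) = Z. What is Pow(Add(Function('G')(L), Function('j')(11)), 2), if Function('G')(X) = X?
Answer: 324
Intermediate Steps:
L = 7 (L = Add(5, 2) = 7)
Pow(Add(Function('G')(L), Function('j')(11)), 2) = Pow(Add(7, 11), 2) = Pow(18, 2) = 324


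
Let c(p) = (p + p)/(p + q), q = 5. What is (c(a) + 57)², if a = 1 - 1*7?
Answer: 4761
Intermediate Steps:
a = -6 (a = 1 - 7 = -6)
c(p) = 2*p/(5 + p) (c(p) = (p + p)/(p + 5) = (2*p)/(5 + p) = 2*p/(5 + p))
(c(a) + 57)² = (2*(-6)/(5 - 6) + 57)² = (2*(-6)/(-1) + 57)² = (2*(-6)*(-1) + 57)² = (12 + 57)² = 69² = 4761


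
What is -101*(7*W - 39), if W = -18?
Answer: 16665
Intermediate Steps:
-101*(7*W - 39) = -101*(7*(-18) - 39) = -101*(-126 - 39) = -101*(-165) = 16665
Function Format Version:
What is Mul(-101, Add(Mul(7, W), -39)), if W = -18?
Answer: 16665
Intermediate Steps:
Mul(-101, Add(Mul(7, W), -39)) = Mul(-101, Add(Mul(7, -18), -39)) = Mul(-101, Add(-126, -39)) = Mul(-101, -165) = 16665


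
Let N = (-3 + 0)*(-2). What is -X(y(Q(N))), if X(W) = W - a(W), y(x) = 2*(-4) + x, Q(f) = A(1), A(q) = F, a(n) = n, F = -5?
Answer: 0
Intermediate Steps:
A(q) = -5
N = 6 (N = -3*(-2) = 6)
Q(f) = -5
y(x) = -8 + x
X(W) = 0 (X(W) = W - W = 0)
-X(y(Q(N))) = -1*0 = 0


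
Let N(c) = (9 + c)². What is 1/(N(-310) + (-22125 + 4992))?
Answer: 1/73468 ≈ 1.3611e-5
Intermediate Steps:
1/(N(-310) + (-22125 + 4992)) = 1/((9 - 310)² + (-22125 + 4992)) = 1/((-301)² - 17133) = 1/(90601 - 17133) = 1/73468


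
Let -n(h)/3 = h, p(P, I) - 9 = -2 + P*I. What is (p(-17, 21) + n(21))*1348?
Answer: -556724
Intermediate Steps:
p(P, I) = 7 + I*P (p(P, I) = 9 + (-2 + P*I) = 9 + (-2 + I*P) = 7 + I*P)
n(h) = -3*h
(p(-17, 21) + n(21))*1348 = ((7 + 21*(-17)) - 3*21)*1348 = ((7 - 357) - 63)*1348 = (-350 - 63)*1348 = -413*1348 = -556724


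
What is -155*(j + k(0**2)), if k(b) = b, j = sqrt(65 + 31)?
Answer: -620*sqrt(6) ≈ -1518.7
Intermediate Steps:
j = 4*sqrt(6) (j = sqrt(96) = 4*sqrt(6) ≈ 9.7980)
-155*(j + k(0**2)) = -155*(4*sqrt(6) + 0**2) = -155*(4*sqrt(6) + 0) = -620*sqrt(6)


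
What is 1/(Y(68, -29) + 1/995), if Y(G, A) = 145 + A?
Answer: 995/115421 ≈ 0.0086206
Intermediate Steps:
1/(Y(68, -29) + 1/995) = 1/((145 - 29) + 1/995) = 1/(116 + 1/995) = 1/(115421/995) = 995/115421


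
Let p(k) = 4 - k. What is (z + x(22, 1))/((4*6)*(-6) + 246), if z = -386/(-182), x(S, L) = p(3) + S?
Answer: 381/1547 ≈ 0.24628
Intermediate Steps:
x(S, L) = 1 + S (x(S, L) = (4 - 1*3) + S = (4 - 3) + S = 1 + S)
z = 193/91 (z = -386*(-1/182) = 193/91 ≈ 2.1209)
(z + x(22, 1))/((4*6)*(-6) + 246) = (193/91 + (1 + 22))/((4*6)*(-6) + 246) = (193/91 + 23)/(24*(-6) + 246) = 2286/(91*(-144 + 246)) = (2286/91)/102 = (2286/91)*(1/102) = 381/1547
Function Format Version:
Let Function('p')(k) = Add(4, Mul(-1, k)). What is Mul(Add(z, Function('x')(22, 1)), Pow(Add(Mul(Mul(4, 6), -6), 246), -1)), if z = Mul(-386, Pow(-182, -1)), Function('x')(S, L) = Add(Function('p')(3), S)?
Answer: Rational(381, 1547) ≈ 0.24628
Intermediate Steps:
Function('x')(S, L) = Add(1, S) (Function('x')(S, L) = Add(Add(4, Mul(-1, 3)), S) = Add(Add(4, -3), S) = Add(1, S))
z = Rational(193, 91) (z = Mul(-386, Rational(-1, 182)) = Rational(193, 91) ≈ 2.1209)
Mul(Add(z, Function('x')(22, 1)), Pow(Add(Mul(Mul(4, 6), -6), 246), -1)) = Mul(Add(Rational(193, 91), Add(1, 22)), Pow(Add(Mul(Mul(4, 6), -6), 246), -1)) = Mul(Add(Rational(193, 91), 23), Pow(Add(Mul(24, -6), 246), -1)) = Mul(Rational(2286, 91), Pow(Add(-144, 246), -1)) = Mul(Rational(2286, 91), Pow(102, -1)) = Mul(Rational(2286, 91), Rational(1, 102)) = Rational(381, 1547)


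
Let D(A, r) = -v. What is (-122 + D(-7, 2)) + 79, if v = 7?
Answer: -50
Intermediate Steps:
D(A, r) = -7 (D(A, r) = -1*7 = -7)
(-122 + D(-7, 2)) + 79 = (-122 - 7) + 79 = -129 + 79 = -50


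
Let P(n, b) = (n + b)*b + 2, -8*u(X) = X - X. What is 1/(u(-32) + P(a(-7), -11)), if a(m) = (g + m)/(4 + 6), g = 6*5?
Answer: 10/977 ≈ 0.010235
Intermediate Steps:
g = 30
u(X) = 0 (u(X) = -(X - X)/8 = -⅛*0 = 0)
a(m) = 3 + m/10 (a(m) = (30 + m)/(4 + 6) = (30 + m)/10 = (30 + m)*(⅒) = 3 + m/10)
P(n, b) = 2 + b*(b + n) (P(n, b) = (b + n)*b + 2 = b*(b + n) + 2 = 2 + b*(b + n))
1/(u(-32) + P(a(-7), -11)) = 1/(0 + (2 + (-11)² - 11*(3 + (⅒)*(-7)))) = 1/(0 + (2 + 121 - 11*(3 - 7/10))) = 1/(0 + (2 + 121 - 11*23/10)) = 1/(0 + (2 + 121 - 253/10)) = 1/(0 + 977/10) = 1/(977/10) = 10/977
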